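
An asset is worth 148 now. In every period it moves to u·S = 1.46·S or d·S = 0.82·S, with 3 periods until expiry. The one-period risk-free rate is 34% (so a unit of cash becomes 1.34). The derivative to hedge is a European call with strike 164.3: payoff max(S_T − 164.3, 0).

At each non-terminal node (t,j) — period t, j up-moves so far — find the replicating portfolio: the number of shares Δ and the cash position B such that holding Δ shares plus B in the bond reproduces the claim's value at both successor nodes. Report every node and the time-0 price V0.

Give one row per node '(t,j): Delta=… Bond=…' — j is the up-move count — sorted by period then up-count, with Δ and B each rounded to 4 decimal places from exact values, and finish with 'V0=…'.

Under the risk-neutral measure, an up-move has probability p* = (R−d)/(u−d) = 0.8125 and values discount at R = 1.34.
Payoff layer (t=3): V(3,0)=0.0000, V(3,1)=0.0000, V(3,2)=94.3910, V(3,3)=296.2961
(2,0): S=99.5152. Δ = (V_up−V_dn)/(S_up−S_dn) = (0.0000−0.0000)/(145.2922−81.6025) = 0.0000. V = [p*·0.0000 + (1−p*)·0.0000]/1.34 = 0.0000. B = V − Δ·S = 0.0000.
(2,1): S=177.1856. Δ = (V_up−V_dn)/(S_up−S_dn) = (94.3910−0.0000)/(258.6910−145.2922) = 0.8324. V = [p*·94.3910 + (1−p*)·0.0000]/1.34 = 57.2333. B = V − Δ·S = -90.2526.
(2,2): S=315.4768. Δ = (V_up−V_dn)/(S_up−S_dn) = (296.2961−94.3910)/(460.5961−258.6910) = 1.0000. V = [p*·296.2961 + (1−p*)·94.3910]/1.34 = 192.8649. B = V − Δ·S = -122.6119.
(1,0): S=121.3600. Δ = (V_up−V_dn)/(S_up−S_dn) = (57.2333−0.0000)/(177.1856−99.5152) = 0.7369. V = [p*·57.2333 + (1−p*)·0.0000]/1.34 = 34.7030. B = V − Δ·S = -54.7240.
(1,1): S=216.0800. Δ = (V_up−V_dn)/(S_up−S_dn) = (192.8649−57.2333)/(315.4768−177.1856) = 0.9808. V = [p*·192.8649 + (1−p*)·57.2333]/1.34 = 124.9507. B = V − Δ·S = -86.9736.
(0,0): S=148.0000. Δ = (V_up−V_dn)/(S_up−S_dn) = (124.9507−34.7030)/(216.0800−121.3600) = 0.9528. V = [p*·124.9507 + (1−p*)·34.7030]/1.34 = 80.6189. B = V − Δ·S = -60.3931.
Root portfolio cost Δ·148+B reproduces V0=80.6189.

(0,0): Delta=0.9528 Bond=-60.3931
(1,0): Delta=0.7369 Bond=-54.7240
(1,1): Delta=0.9808 Bond=-86.9736
(2,0): Delta=0.0000 Bond=0.0000
(2,1): Delta=0.8324 Bond=-90.2526
(2,2): Delta=1.0000 Bond=-122.6119
V0=80.6189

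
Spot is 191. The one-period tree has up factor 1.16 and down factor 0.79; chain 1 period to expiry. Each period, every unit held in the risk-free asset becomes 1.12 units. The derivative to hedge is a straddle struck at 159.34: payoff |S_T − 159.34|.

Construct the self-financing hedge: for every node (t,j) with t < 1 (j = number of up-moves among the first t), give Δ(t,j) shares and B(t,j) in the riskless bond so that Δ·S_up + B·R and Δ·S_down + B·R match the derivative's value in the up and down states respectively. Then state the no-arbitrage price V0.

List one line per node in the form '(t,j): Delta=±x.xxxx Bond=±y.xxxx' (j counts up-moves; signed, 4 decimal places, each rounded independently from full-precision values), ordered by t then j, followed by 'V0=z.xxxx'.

(0,0): Delta=0.7609 Bond=-94.9609
V0=50.3634

Under the risk-neutral measure, an up-move has probability p* = (R−d)/(u−d) = 0.8919 and values discount at R = 1.12.
Terminal values V(1,·): V(1,0)=8.4500, V(1,1)=62.2200
(0,0): S=191.0000. Δ = (V_up−V_dn)/(S_up−S_dn) = (62.2200−8.4500)/(221.5600−150.8900) = 0.7609. V = [p*·62.2200 + (1−p*)·8.4500]/1.12 = 50.3634. B = V − Δ·S = -94.9609.
Each (Δ,B) replicates both successor values, so the strategy is self-financing and V0 is arbitrage-free.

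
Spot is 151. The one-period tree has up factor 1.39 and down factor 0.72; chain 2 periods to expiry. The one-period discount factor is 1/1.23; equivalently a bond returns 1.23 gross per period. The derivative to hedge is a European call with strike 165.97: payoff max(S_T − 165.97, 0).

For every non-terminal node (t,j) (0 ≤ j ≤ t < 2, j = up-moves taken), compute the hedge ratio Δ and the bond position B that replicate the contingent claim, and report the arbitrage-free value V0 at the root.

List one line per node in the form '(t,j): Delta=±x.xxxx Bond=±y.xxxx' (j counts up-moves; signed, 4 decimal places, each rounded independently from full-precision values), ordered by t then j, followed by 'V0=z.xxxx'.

Under the risk-neutral measure, an up-move has probability p* = (R−d)/(u−d) = 0.7612 and values discount at R = 1.23.
Payoff layer (t=2): V(2,0)=0.0000, V(2,1)=0.0000, V(2,2)=125.7771
Node (1,0) S=108.7200: V=(p*·0.0000+(1−p*)·0.0000)/1.23=0.0000; Δ=(0.0000−0.0000)/(151.1208−78.2784)=0.0000; B=V−Δ·S=0.0000
Node (1,1) S=209.8900: V=(p*·125.7771+(1−p*)·0.0000)/1.23=77.8380; Δ=(125.7771−0.0000)/(291.7471−151.1208)=0.8944; B=V−Δ·S=-109.8890
Node (0,0) S=151.0000: V=(p*·77.8380+(1−p*)·0.0000)/1.23=48.1706; Δ=(77.8380−0.0000)/(209.8900−108.7200)=0.7694; B=V−Δ·S=-68.0056
Root portfolio cost Δ·151+B reproduces V0=48.1706.

(0,0): Delta=0.7694 Bond=-68.0056
(1,0): Delta=0.0000 Bond=0.0000
(1,1): Delta=0.8944 Bond=-109.8890
V0=48.1706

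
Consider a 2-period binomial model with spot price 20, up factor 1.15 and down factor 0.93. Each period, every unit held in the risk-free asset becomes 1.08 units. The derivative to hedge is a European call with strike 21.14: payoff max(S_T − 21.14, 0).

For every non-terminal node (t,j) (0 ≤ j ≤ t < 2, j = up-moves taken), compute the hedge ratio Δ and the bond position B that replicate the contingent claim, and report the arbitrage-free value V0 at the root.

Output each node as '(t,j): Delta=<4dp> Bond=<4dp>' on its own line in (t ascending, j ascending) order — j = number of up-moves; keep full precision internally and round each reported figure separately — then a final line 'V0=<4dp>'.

(0,0): Delta=0.7427 Bond=-12.6457
(1,0): Delta=0.0611 Bond=-0.9785
(1,1): Delta=1.0000 Bond=-19.5741
V0=2.2093

No-arbitrage ⇒ martingale measure with p* = (R−d)/(u−d) = 0.6818.
Terminal values V(2,·): V(2,0)=0.0000, V(2,1)=0.2500, V(2,2)=5.3100
  t=1,j=0: stock 18.6000 → up 21.3900 (V=0.2500), down 17.2980 (V=0.0000). Price 0.1578; hedge Δ=0.0611, bond B=-0.9785.
  t=1,j=1: stock 23.0000 → up 26.4500 (V=5.3100), down 21.3900 (V=0.2500). Price 3.4259; hedge Δ=1.0000, bond B=-19.5741.
  t=0,j=0: stock 20.0000 → up 23.0000 (V=3.4259), down 18.6000 (V=0.1578). Price 2.2093; hedge Δ=0.7427, bond B=-12.6457.
Root portfolio cost Δ·20+B reproduces V0=2.2093.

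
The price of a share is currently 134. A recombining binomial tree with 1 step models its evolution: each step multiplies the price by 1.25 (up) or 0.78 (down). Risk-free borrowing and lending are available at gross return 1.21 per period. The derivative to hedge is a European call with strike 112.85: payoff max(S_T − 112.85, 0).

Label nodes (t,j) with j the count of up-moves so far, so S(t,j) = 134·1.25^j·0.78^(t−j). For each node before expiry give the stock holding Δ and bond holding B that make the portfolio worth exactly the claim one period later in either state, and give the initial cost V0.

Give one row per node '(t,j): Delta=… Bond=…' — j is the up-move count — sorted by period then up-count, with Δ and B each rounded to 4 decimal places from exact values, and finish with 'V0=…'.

Under the risk-neutral measure, an up-move has probability p* = (R−d)/(u−d) = 0.9149 and values discount at R = 1.21.
Payoff layer (t=1): V(1,0)=0.0000, V(1,1)=54.6500
  t=0,j=0: stock 134.0000 → up 167.5000 (V=54.6500), down 104.5200 (V=0.0000). Price 41.3214; hedge Δ=0.8677, bond B=-74.9552.
The time-0 hedge costs 41.3214, which is the no-arbitrage price.

(0,0): Delta=0.8677 Bond=-74.9552
V0=41.3214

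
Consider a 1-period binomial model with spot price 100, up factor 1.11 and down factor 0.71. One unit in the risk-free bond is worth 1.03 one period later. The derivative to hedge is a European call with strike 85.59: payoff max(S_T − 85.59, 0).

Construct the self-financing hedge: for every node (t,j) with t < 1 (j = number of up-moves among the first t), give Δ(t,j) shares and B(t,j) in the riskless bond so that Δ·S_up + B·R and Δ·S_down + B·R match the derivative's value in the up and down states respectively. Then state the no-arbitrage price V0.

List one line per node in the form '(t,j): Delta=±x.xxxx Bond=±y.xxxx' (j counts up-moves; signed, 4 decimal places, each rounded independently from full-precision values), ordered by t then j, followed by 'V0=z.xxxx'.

No-arbitrage ⇒ martingale measure with p* = (R−d)/(u−d) = 0.8000.
At expiry t=1: V(1,0)=0.0000, V(1,1)=25.4100
Node (0,0) S=100.0000: V=(p*·25.4100+(1−p*)·0.0000)/1.03=19.7359; Δ=(25.4100−0.0000)/(111.0000−71.0000)=0.6353; B=V−Δ·S=-43.7891
Root portfolio cost Δ·100+B reproduces V0=19.7359.

(0,0): Delta=0.6353 Bond=-43.7891
V0=19.7359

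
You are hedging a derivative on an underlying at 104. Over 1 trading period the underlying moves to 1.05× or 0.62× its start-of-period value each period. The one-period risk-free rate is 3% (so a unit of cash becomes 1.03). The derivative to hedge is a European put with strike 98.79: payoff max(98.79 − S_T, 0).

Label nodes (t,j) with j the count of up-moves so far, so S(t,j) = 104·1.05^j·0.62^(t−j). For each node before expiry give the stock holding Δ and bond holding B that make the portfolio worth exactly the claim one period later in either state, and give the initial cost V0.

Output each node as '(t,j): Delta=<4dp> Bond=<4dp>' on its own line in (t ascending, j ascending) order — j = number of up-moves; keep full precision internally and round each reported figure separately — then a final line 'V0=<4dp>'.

No-arbitrage ⇒ martingale measure with p* = (R−d)/(u−d) = 0.9535.
Payoff layer (t=1): V(1,0)=34.3100, V(1,1)=0.0000
Node (0,0) S=104.0000: V=(p*·0.0000+(1−p*)·34.3100)/1.03=1.5493; Δ=(0.0000−34.3100)/(109.2000−64.4800)=-0.7672; B=V−Δ·S=81.3400
The time-0 hedge costs 1.5493, which is the no-arbitrage price.

(0,0): Delta=-0.7672 Bond=81.3400
V0=1.5493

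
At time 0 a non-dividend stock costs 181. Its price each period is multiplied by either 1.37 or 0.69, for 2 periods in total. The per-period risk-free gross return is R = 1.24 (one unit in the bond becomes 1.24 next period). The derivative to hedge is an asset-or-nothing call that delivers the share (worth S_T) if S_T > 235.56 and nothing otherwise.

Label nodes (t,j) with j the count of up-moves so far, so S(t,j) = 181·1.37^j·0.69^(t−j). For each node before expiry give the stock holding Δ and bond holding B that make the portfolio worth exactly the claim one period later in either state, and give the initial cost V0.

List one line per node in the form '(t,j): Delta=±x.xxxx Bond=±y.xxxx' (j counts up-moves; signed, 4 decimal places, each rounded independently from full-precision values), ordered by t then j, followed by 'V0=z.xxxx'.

(0,0): Delta=1.8004 Bond=-181.3303
(1,0): Delta=0.0000 Bond=0.0000
(1,1): Delta=2.0147 Bond=-277.9958
V0=144.5386

No-arbitrage ⇒ martingale measure with p* = (R−d)/(u−d) = 0.8088.
Payoff layer (t=2): V(2,0)=0.0000, V(2,1)=0.0000, V(2,2)=339.7189
  t=1,j=0: stock 124.8900 → up 171.0993 (V=0.0000), down 86.1741 (V=0.0000). Price 0.0000; hedge Δ=0.0000, bond B=0.0000.
  t=1,j=1: stock 247.9700 → up 339.7189 (V=339.7189), down 171.0993 (V=0.0000). Price 221.5908; hedge Δ=2.0147, bond B=-277.9958.
  t=0,j=0: stock 181.0000 → up 247.9700 (V=221.5908), down 124.8900 (V=0.0000). Price 144.5386; hedge Δ=1.8004, bond B=-181.3303.
Root portfolio cost Δ·181+B reproduces V0=144.5386.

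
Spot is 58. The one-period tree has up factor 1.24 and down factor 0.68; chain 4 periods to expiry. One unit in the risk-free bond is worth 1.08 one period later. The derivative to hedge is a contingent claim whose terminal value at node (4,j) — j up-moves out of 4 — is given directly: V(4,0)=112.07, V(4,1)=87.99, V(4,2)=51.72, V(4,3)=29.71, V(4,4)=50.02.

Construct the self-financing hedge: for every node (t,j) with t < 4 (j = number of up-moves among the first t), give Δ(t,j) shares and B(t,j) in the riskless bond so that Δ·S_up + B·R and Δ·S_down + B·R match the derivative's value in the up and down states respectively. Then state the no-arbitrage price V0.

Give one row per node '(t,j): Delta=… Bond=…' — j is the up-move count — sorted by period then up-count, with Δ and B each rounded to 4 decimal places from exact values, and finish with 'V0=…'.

(0,0): Delta=-0.2231 Bond=45.9669
(1,0): Delta=-1.0869 Bond=83.7095
(1,1): Delta=-0.0337 Bond=36.0182
(2,0): Delta=-2.0214 Bond=115.4689
(2,1): Delta=-0.8819 Bond=80.3812
(2,2): Delta=0.1524 Bond=22.3070
(3,0): Delta=-2.3578 Bond=130.8426
(3,1): Delta=-1.9476 Bond=122.2520
(3,2): Delta=-0.6481 Bond=72.6356
(3,3): Delta=0.3280 Bond=4.6739
V0=33.0246

Under the risk-neutral measure, an up-move has probability p* = (R−d)/(u−d) = 0.7143 and values discount at R = 1.08.
Payoff layer (t=4): V(4,0)=112.0700, V(4,1)=87.9900, V(4,2)=51.7200, V(4,3)=29.7100, V(4,4)=50.0200
(3,0): S=18.2371. Δ = (V_up−V_dn)/(S_up−S_dn) = (87.9900−112.0700)/(22.6139−12.4012) = -2.3578. V = [p*·87.9900 + (1−p*)·112.0700]/1.08 = 87.8426. B = V − Δ·S = 130.8426.
(3,1): S=33.2558. Δ = (V_up−V_dn)/(S_up−S_dn) = (51.7200−87.9900)/(41.2372−22.6139) = -1.9476. V = [p*·51.7200 + (1−p*)·87.9900]/1.08 = 57.4841. B = V − Δ·S = 122.2520.
(3,2): S=60.6429. Δ = (V_up−V_dn)/(S_up−S_dn) = (29.7100−51.7200)/(75.1973−41.2372) = -0.6481. V = [p*·29.7100 + (1−p*)·51.7200]/1.08 = 33.3320. B = V − Δ·S = 72.6356.
(3,3): S=110.5842. Δ = (V_up−V_dn)/(S_up−S_dn) = (50.0200−29.7100)/(137.1244−75.1973) = 0.3280. V = [p*·50.0200 + (1−p*)·29.7100]/1.08 = 40.9418. B = V − Δ·S = 4.6739.
(2,0): S=26.8192. Δ = (V_up−V_dn)/(S_up−S_dn) = (57.4841−87.8426)/(33.2558−18.2371) = -2.0214. V = [p*·57.4841 + (1−p*)·87.8426]/1.08 = 61.2574. B = V − Δ·S = 115.4689.
(2,1): S=48.9056. Δ = (V_up−V_dn)/(S_up−S_dn) = (33.3320−57.4841)/(60.6429−33.2558) = -0.8819. V = [p*·33.3320 + (1−p*)·57.4841]/1.08 = 37.2524. B = V − Δ·S = 80.3812.
(2,2): S=89.1808. Δ = (V_up−V_dn)/(S_up−S_dn) = (40.9418−33.3320)/(110.5842−60.6429) = 0.1524. V = [p*·40.9418 + (1−p*)·33.3320]/1.08 = 35.8959. B = V − Δ·S = 22.3070.
(1,0): S=39.4400. Δ = (V_up−V_dn)/(S_up−S_dn) = (37.2524−61.2574)/(48.9056−26.8192) = -1.0869. V = [p*·37.2524 + (1−p*)·61.2574]/1.08 = 40.8435. B = V − Δ·S = 83.7095.
(1,1): S=71.9200. Δ = (V_up−V_dn)/(S_up−S_dn) = (35.8959−37.2524)/(89.1808−48.9056) = -0.0337. V = [p*·35.8959 + (1−p*)·37.2524]/1.08 = 33.5958. B = V − Δ·S = 36.0182.
(0,0): S=58.0000. Δ = (V_up−V_dn)/(S_up−S_dn) = (33.5958−40.8435)/(71.9200−39.4400) = -0.2231. V = [p*·33.5958 + (1−p*)·40.8435]/1.08 = 33.0246. B = V − Δ·S = 45.9669.
Self-financing check: at every node Δ·S+B equals the discounted successor values.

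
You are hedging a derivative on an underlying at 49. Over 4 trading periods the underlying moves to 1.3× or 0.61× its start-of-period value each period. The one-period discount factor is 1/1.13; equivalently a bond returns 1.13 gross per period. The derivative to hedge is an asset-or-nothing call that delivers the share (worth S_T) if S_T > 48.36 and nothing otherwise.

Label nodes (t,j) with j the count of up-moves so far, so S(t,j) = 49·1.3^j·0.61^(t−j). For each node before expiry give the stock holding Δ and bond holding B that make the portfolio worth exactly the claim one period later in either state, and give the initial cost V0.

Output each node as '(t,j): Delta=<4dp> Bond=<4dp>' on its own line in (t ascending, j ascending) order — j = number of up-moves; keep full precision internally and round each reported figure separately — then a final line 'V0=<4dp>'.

(0,0): Delta=1.2168 Bond=-14.9469
(1,0): Delta=1.4162 Bond=-22.8512
(1,1): Delta=1.1862 Bond=-14.9412
(2,0): Delta=0.0000 Bond=0.0000
(2,1): Delta=1.6335 Bond=-34.2637
(2,2): Delta=1.1176 Bond=-11.2016
(3,0): Delta=0.0000 Bond=0.0000
(3,1): Delta=0.0000 Bond=0.0000
(3,2): Delta=1.8841 Bond=-51.3758
(3,3): Delta=1.0000 Bond=0.0000
V0=44.6757

Risk-neutral probability p* = (R−d)/(u−d) = (1.13−0.61)/(1.3−0.61) = 0.7536.
Terminal values V(4,·): V(4,0)=0.0000, V(4,1)=0.0000, V(4,2)=0.0000, V(4,3)=65.6683, V(4,4)=139.9489
Node (3,0) S=11.1221: V=(p*·0.0000+(1−p*)·0.0000)/1.13=0.0000; Δ=(0.0000−0.0000)/(14.4587−6.7845)=0.0000; B=V−Δ·S=0.0000
Node (3,1) S=23.7028: V=(p*·0.0000+(1−p*)·0.0000)/1.13=0.0000; Δ=(0.0000−0.0000)/(30.8136−14.4587)=0.0000; B=V−Δ·S=0.0000
Node (3,2) S=50.5141: V=(p*·65.6683+(1−p*)·0.0000)/1.13=43.7957; Δ=(65.6683−0.0000)/(65.6683−30.8136)=1.8841; B=V−Δ·S=-51.3758
Node (3,3) S=107.6530: V=(p*·139.9489+(1−p*)·65.6683)/1.13=107.6530; Δ=(139.9489−65.6683)/(139.9489−65.6683)=1.0000; B=V−Δ·S=0.0000
Node (2,0) S=18.2329: V=(p*·0.0000+(1−p*)·0.0000)/1.13=0.0000; Δ=(0.0000−0.0000)/(23.7028−11.1221)=0.0000; B=V−Δ·S=0.0000
Node (2,1) S=38.8570: V=(p*·43.7957+(1−p*)·0.0000)/1.13=29.2084; Δ=(43.7957−0.0000)/(50.5141−23.7028)=1.6335; B=V−Δ·S=-34.2637
Node (2,2) S=82.8100: V=(p*·107.6530+(1−p*)·43.7957)/1.13=81.3452; Δ=(107.6530−43.7957)/(107.6530−50.5141)=1.1176; B=V−Δ·S=-11.2016
Node (1,0) S=29.8900: V=(p*·29.2084+(1−p*)·0.0000)/1.13=19.4798; Δ=(29.2084−0.0000)/(38.8570−18.2329)=1.4162; B=V−Δ·S=-22.8512
Node (1,1) S=63.7000: V=(p*·81.3452+(1−p*)·29.2084)/1.13=60.6194; Δ=(81.3452−29.2084)/(82.8100−38.8570)=1.1862; B=V−Δ·S=-14.9412
Node (0,0) S=49.0000: V=(p*·60.6194+(1−p*)·19.4798)/1.13=44.6757; Δ=(60.6194−19.4798)/(63.7000−29.8900)=1.2168; B=V−Δ·S=-14.9469
Root portfolio cost Δ·49+B reproduces V0=44.6757.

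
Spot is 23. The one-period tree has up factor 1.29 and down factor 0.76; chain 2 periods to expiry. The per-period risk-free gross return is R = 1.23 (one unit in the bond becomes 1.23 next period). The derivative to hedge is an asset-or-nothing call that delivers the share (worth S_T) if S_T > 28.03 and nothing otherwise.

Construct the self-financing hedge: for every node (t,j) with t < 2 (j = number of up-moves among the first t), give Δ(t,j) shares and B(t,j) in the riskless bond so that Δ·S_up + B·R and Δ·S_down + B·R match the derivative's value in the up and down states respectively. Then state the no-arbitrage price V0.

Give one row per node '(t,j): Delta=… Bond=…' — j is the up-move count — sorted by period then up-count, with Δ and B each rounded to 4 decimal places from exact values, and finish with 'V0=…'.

Risk-neutral probability p* = (R−d)/(u−d) = (1.23−0.76)/(1.29−0.76) = 0.8868.
At expiry t=2: V(2,0)=0.0000, V(2,1)=0.0000, V(2,2)=38.2743
(1,0): S=17.4800. Δ = (V_up−V_dn)/(S_up−S_dn) = (0.0000−0.0000)/(22.5492−13.2848) = 0.0000. V = [p*·0.0000 + (1−p*)·0.0000]/1.23 = 0.0000. B = V − Δ·S = 0.0000.
(1,1): S=29.6700. Δ = (V_up−V_dn)/(S_up−S_dn) = (38.2743−0.0000)/(38.2743−22.5492) = 2.4340. V = [p*·38.2743 + (1−p*)·0.0000]/1.23 = 27.5946. B = V − Δ·S = -44.6211.
(0,0): S=23.0000. Δ = (V_up−V_dn)/(S_up−S_dn) = (27.5946−0.0000)/(29.6700−17.4800) = 2.2637. V = [p*·27.5946 + (1−p*)·0.0000]/1.23 = 19.8949. B = V − Δ·S = -32.1704.
Check: Δ(0,0)·S0 + B(0,0) = 19.8949 = V0.

(0,0): Delta=2.2637 Bond=-32.1704
(1,0): Delta=0.0000 Bond=0.0000
(1,1): Delta=2.4340 Bond=-44.6211
V0=19.8949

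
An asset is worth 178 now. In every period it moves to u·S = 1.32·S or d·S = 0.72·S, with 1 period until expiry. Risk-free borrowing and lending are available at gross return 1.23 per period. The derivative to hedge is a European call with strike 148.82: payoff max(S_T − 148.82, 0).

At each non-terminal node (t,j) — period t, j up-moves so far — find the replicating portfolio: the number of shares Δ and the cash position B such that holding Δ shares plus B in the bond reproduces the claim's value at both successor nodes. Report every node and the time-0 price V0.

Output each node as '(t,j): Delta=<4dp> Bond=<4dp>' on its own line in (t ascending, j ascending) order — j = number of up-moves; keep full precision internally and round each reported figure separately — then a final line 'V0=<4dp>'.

Under the risk-neutral measure, an up-move has probability p* = (R−d)/(u−d) = 0.8500 and values discount at R = 1.23.
Payoff layer (t=1): V(1,0)=0.0000, V(1,1)=86.1400
Node (0,0) S=178.0000: V=(p*·86.1400+(1−p*)·0.0000)/1.23=59.5276; Δ=(86.1400−0.0000)/(234.9600−128.1600)=0.8066; B=V−Δ·S=-84.0390
Self-financing check: at every node Δ·S+B equals the discounted successor values.

(0,0): Delta=0.8066 Bond=-84.0390
V0=59.5276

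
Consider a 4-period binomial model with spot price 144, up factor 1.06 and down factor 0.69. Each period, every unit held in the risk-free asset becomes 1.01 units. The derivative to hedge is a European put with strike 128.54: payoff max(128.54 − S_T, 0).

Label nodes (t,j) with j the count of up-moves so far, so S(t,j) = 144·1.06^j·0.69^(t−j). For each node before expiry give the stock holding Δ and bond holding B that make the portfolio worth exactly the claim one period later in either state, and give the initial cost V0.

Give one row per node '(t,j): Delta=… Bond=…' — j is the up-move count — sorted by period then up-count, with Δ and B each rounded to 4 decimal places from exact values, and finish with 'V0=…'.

(0,0): Delta=-0.3724 Bond=61.7824
(1,0): Delta=-1.0000 Bond=124.7597
(1,1): Delta=-0.3086 Bond=52.6566
(2,0): Delta=-1.0000 Bond=126.0073
(2,1): Delta=-1.0000 Bond=126.0073
(2,2): Delta=-0.2382 Bond=41.8044
(3,0): Delta=-1.0000 Bond=127.2673
(3,1): Delta=-1.0000 Bond=127.2673
(3,2): Delta=-1.0000 Bond=127.2673
(3,3): Delta=-0.1607 Bond=28.9341
V0=8.1584

The replicating-portfolio and risk-neutral prices coincide; use p* = (1.01−0.69)/(1.06−0.69) = 0.8649 for the latter.
Terminal values V(4,·): V(4,0)=95.8993, V(4,1)=78.3964, V(4,2)=51.5078, V(4,3)=10.2007, V(4,4)=0.0000
  t=3,j=0: stock 47.3053 → up 50.1436 (V=78.3964), down 32.6407 (V=95.8993). Price 79.9620; hedge Δ=-1.0000, bond B=127.2673.
  t=3,j=1: stock 72.6719 → up 77.0322 (V=51.5078), down 50.1436 (V=78.3964). Price 54.5954; hedge Δ=-1.0000, bond B=127.2673.
  t=3,j=2: stock 111.6409 → up 118.3393 (V=10.2007), down 77.0322 (V=51.5078). Price 15.6264; hedge Δ=-1.0000, bond B=127.2673.
  t=3,j=3: stock 171.5063 → up 181.7967 (V=0.0000), down 118.3393 (V=10.2007). Price 1.3648; hedge Δ=-0.1607, bond B=28.9341.
  t=2,j=0: stock 68.5584 → up 72.6719 (V=54.5954), down 47.3053 (V=79.9620). Price 57.4489; hedge Δ=-1.0000, bond B=126.0073.
  t=2,j=1: stock 105.3216 → up 111.6409 (V=15.6264), down 72.6719 (V=54.5954). Price 20.6857; hedge Δ=-1.0000, bond B=126.0073.
  t=2,j=2: stock 161.7984 → up 171.5063 (V=1.3648), down 111.6409 (V=15.6264). Price 3.2595; hedge Δ=-0.2382, bond B=41.8044.
  t=1,j=0: stock 99.3600 → up 105.3216 (V=20.6857), down 68.5584 (V=57.4489). Price 25.3997; hedge Δ=-1.0000, bond B=124.7597.
  t=1,j=1: stock 152.6400 → up 161.7984 (V=3.2595), down 105.3216 (V=20.6857). Price 5.5588; hedge Δ=-0.3086, bond B=52.6566.
  t=0,j=0: stock 144.0000 → up 152.6400 (V=5.5588), down 99.3600 (V=25.3997). Price 8.1584; hedge Δ=-0.3724, bond B=61.7824.
The time-0 hedge costs 8.1584, which is the no-arbitrage price.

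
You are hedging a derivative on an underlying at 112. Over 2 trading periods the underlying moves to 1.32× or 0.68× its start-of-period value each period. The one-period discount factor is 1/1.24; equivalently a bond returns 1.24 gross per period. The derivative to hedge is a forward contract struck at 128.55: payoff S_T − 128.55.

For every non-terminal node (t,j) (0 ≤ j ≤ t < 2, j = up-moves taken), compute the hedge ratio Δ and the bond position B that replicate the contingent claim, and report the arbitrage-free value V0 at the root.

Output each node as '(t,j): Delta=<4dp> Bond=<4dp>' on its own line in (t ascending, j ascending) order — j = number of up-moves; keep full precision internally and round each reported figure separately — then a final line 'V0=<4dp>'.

The replicating-portfolio and risk-neutral prices coincide; use p* = (1.24−0.68)/(1.32−0.68) = 0.8750 for the latter.
Payoff layer (t=2): V(2,0)=-76.7612, V(2,1)=-28.0188, V(2,2)=66.5988
(1,0): S=76.1600. Δ = (V_up−V_dn)/(S_up−S_dn) = (-28.0188−-76.7612)/(100.5312−51.7888) = 1.0000. V = [p*·-28.0188 + (1−p*)·-76.7612]/1.24 = -27.5094. B = V − Δ·S = -103.6694.
(1,1): S=147.8400. Δ = (V_up−V_dn)/(S_up−S_dn) = (66.5988−-28.0188)/(195.1488−100.5312) = 1.0000. V = [p*·66.5988 + (1−p*)·-28.0188]/1.24 = 44.1706. B = V − Δ·S = -103.6694.
(0,0): S=112.0000. Δ = (V_up−V_dn)/(S_up−S_dn) = (44.1706−-27.5094)/(147.8400−76.1600) = 1.0000. V = [p*·44.1706 + (1−p*)·-27.5094]/1.24 = 28.3957. B = V − Δ·S = -83.6043.
Check: Δ(0,0)·S0 + B(0,0) = 28.3957 = V0.

(0,0): Delta=1.0000 Bond=-83.6043
(1,0): Delta=1.0000 Bond=-103.6694
(1,1): Delta=1.0000 Bond=-103.6694
V0=28.3957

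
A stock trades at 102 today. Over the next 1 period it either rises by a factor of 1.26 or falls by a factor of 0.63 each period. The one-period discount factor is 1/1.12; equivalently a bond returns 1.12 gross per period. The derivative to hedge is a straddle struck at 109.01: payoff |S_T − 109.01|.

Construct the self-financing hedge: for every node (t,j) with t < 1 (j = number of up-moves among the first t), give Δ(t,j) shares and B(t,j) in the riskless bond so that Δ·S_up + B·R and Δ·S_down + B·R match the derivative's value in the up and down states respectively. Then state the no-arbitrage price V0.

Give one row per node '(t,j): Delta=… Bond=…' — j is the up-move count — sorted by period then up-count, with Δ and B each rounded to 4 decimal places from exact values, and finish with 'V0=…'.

Risk-neutral probability p* = (R−d)/(u−d) = (1.12−0.63)/(1.26−0.63) = 0.7778.
Terminal values V(1,·): V(1,0)=44.7500, V(1,1)=19.5100
Node (0,0) S=102.0000: V=(p*·19.5100+(1−p*)·44.7500)/1.12=22.4276; Δ=(19.5100−44.7500)/(128.5200−64.2600)=-0.3928; B=V−Δ·S=62.4911
Root portfolio cost Δ·102+B reproduces V0=22.4276.

(0,0): Delta=-0.3928 Bond=62.4911
V0=22.4276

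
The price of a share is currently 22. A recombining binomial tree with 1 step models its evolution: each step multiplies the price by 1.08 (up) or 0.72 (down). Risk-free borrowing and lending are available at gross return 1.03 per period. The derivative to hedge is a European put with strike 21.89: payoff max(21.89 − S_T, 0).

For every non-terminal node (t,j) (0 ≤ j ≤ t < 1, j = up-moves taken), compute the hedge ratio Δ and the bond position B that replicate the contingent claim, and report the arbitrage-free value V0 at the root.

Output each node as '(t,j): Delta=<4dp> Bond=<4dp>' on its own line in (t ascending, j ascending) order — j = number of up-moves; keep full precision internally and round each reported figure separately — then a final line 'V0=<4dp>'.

(0,0): Delta=-0.7639 Bond=17.6214
V0=0.8158

No-arbitrage ⇒ martingale measure with p* = (R−d)/(u−d) = 0.8611.
Terminal payoffs: V(1,0)=6.0500, V(1,1)=0.0000
(0,0): S=22.0000. Δ = (V_up−V_dn)/(S_up−S_dn) = (0.0000−6.0500)/(23.7600−15.8400) = -0.7639. V = [p*·0.0000 + (1−p*)·6.0500]/1.03 = 0.8158. B = V − Δ·S = 17.6214.
Check: Δ(0,0)·S0 + B(0,0) = 0.8158 = V0.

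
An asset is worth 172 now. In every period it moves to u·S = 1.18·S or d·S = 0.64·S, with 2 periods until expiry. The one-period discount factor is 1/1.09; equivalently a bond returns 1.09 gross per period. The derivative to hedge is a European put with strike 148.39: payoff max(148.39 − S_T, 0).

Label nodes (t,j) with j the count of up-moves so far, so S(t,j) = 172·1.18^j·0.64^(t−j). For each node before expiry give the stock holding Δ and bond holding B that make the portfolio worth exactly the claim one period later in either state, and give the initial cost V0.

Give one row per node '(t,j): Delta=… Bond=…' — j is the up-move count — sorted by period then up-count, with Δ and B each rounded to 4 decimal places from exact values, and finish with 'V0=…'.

No-arbitrage ⇒ martingale measure with p* = (R−d)/(u−d) = 0.8333.
Payoff layer (t=2): V(2,0)=77.9388, V(2,1)=18.4956, V(2,2)=0.0000
  t=1,j=0: stock 110.0800 → up 129.8944 (V=18.4956), down 70.4512 (V=77.9388). Price 26.0576; hedge Δ=-1.0000, bond B=136.1376.
  t=1,j=1: stock 202.9600 → up 239.4928 (V=0.0000), down 129.8944 (V=18.4956). Price 2.8281; hedge Δ=-0.1688, bond B=37.0792.
  t=0,j=0: stock 172.0000 → up 202.9600 (V=2.8281), down 110.0800 (V=26.0576). Price 6.1465; hedge Δ=-0.2501, bond B=49.1641.
Root portfolio cost Δ·172+B reproduces V0=6.1465.

(0,0): Delta=-0.2501 Bond=49.1641
(1,0): Delta=-1.0000 Bond=136.1376
(1,1): Delta=-0.1688 Bond=37.0792
V0=6.1465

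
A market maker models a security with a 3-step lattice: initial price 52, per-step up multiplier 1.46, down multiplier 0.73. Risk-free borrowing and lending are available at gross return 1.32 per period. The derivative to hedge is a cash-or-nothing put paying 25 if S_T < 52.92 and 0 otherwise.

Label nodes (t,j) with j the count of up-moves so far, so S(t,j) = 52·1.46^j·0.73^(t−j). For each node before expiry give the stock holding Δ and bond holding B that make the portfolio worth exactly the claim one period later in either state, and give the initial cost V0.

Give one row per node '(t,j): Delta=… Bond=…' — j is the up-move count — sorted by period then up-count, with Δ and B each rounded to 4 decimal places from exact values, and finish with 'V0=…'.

(0,0): Delta=-0.1172 Bond=7.1391
(1,0): Delta=-0.5524 Bond=25.9444
(1,1): Delta=-0.0655 Bond=5.5034
(2,0): Delta=0.0000 Bond=18.9394
(2,1): Delta=-0.6179 Bond=37.8788
(2,2): Delta=0.0000 Bond=0.0000
V0=1.0460

No-arbitrage ⇒ martingale measure with p* = (R−d)/(u−d) = 0.8082.
Terminal payoffs: V(3,0)=25.0000, V(3,1)=25.0000, V(3,2)=0.0000, V(3,3)=0.0000
  t=2,j=0: stock 27.7108 → up 40.4578 (V=25.0000), down 20.2289 (V=25.0000). Price 18.9394; hedge Δ=0.0000, bond B=18.9394.
  t=2,j=1: stock 55.4216 → up 80.9155 (V=0.0000), down 40.4578 (V=25.0000). Price 3.6322; hedge Δ=-0.6179, bond B=37.8788.
  t=2,j=2: stock 110.8432 → up 161.8311 (V=0.0000), down 80.9155 (V=0.0000). Price 0.0000; hedge Δ=0.0000, bond B=0.0000.
  t=1,j=0: stock 37.9600 → up 55.4216 (V=3.6322), down 27.7108 (V=18.9394). Price 4.9756; hedge Δ=-0.5524, bond B=25.9444.
  t=1,j=1: stock 75.9200 → up 110.8432 (V=0.0000), down 55.4216 (V=3.6322). Price 0.5277; hedge Δ=-0.0655, bond B=5.5034.
  t=0,j=0: stock 52.0000 → up 75.9200 (V=0.5277), down 37.9600 (V=4.9756). Price 1.0460; hedge Δ=-0.1172, bond B=7.1391.
Self-financing check: at every node Δ·S+B equals the discounted successor values.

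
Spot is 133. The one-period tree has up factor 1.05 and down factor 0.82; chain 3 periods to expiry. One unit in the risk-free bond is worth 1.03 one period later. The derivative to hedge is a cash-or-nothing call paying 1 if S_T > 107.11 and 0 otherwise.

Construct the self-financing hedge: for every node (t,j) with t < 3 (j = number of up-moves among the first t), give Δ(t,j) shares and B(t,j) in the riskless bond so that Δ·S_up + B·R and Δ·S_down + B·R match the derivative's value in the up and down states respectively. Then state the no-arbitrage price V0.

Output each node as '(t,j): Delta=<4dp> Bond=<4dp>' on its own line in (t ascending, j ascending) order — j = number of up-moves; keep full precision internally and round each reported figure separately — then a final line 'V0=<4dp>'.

(0,0): Delta=0.0049 Bond=0.2448
(1,0): Delta=0.0353 Bond=-3.0683
(1,1): Delta=0.0026 Bond=0.5684
(2,0): Delta=0.0000 Bond=0.0000
(2,1): Delta=0.0380 Bond=-3.4614
(2,2): Delta=0.0000 Bond=0.9709
V0=0.8956

Risk-neutral probability p* = (R−d)/(u−d) = (1.03−0.82)/(1.05−0.82) = 0.9130.
Terminal values V(3,·): V(3,0)=0.0000, V(3,1)=0.0000, V(3,2)=1.0000, V(3,3)=1.0000
  t=2,j=0: stock 89.4292 → up 93.9007 (V=0.0000), down 73.3319 (V=0.0000). Price 0.0000; hedge Δ=0.0000, bond B=0.0000.
  t=2,j=1: stock 114.5130 → up 120.2386 (V=1.0000), down 93.9007 (V=0.0000). Price 0.8864; hedge Δ=0.0380, bond B=-3.4614.
  t=2,j=2: stock 146.6325 → up 153.9641 (V=1.0000), down 120.2386 (V=1.0000). Price 0.9709; hedge Δ=0.0000, bond B=0.9709.
  t=1,j=0: stock 109.0600 → up 114.5130 (V=0.8864), down 89.4292 (V=0.0000). Price 0.7858; hedge Δ=0.0353, bond B=-3.0683.
  t=1,j=1: stock 139.6500 → up 146.6325 (V=0.9709), down 114.5130 (V=0.8864). Price 0.9355; hedge Δ=0.0026, bond B=0.5684.
  t=0,j=0: stock 133.0000 → up 139.6500 (V=0.9355), down 109.0600 (V=0.7858). Price 0.8956; hedge Δ=0.0049, bond B=0.2448.
The time-0 hedge costs 0.8956, which is the no-arbitrage price.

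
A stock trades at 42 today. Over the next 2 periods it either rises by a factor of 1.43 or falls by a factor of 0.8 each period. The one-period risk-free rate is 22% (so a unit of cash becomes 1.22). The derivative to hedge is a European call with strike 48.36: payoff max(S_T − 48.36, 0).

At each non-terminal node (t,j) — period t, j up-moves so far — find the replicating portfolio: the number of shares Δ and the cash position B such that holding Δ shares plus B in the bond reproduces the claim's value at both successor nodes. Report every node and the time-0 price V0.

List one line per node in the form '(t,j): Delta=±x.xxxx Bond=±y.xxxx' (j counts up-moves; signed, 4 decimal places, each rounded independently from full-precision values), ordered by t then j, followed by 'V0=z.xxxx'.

Under the risk-neutral measure, an up-move has probability p* = (R−d)/(u−d) = 0.6667 and values discount at R = 1.22.
Terminal payoffs: V(2,0)=0.0000, V(2,1)=0.0000, V(2,2)=37.5258
Node (1,0) S=33.6000: V=(p*·0.0000+(1−p*)·0.0000)/1.22=0.0000; Δ=(0.0000−0.0000)/(48.0480−26.8800)=0.0000; B=V−Δ·S=0.0000
Node (1,1) S=60.0600: V=(p*·37.5258+(1−p*)·0.0000)/1.22=20.5059; Δ=(37.5258−0.0000)/(85.8858−48.0480)=0.9918; B=V−Δ·S=-39.0589
Node (0,0) S=42.0000: V=(p*·20.5059+(1−p*)·0.0000)/1.22=11.2054; Δ=(20.5059−0.0000)/(60.0600−33.6000)=0.7750; B=V−Δ·S=-21.3436
The time-0 hedge costs 11.2054, which is the no-arbitrage price.

(0,0): Delta=0.7750 Bond=-21.3436
(1,0): Delta=0.0000 Bond=0.0000
(1,1): Delta=0.9918 Bond=-39.0589
V0=11.2054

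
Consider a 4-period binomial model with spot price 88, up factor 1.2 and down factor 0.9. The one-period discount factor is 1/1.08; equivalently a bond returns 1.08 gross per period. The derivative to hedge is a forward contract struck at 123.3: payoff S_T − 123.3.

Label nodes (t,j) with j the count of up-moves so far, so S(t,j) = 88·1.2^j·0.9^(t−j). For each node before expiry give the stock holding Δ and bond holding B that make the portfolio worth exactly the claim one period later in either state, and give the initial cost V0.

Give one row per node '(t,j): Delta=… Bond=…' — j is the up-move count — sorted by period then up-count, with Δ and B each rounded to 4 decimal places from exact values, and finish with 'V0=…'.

Since d<R<u, set p* = (R−d)/(u−d) = 0.6000; price each node as the discounted p*-expectation of its children.
Payoff layer (t=4): V(4,0)=-65.5632, V(4,1)=-46.3176, V(4,2)=-20.6568, V(4,3)=13.5576, V(4,4)=59.1768
(3,0): S=64.1520. Δ = (V_up−V_dn)/(S_up−S_dn) = (-46.3176−-65.5632)/(76.9824−57.7368) = 1.0000. V = [p*·-46.3176 + (1−p*)·-65.5632]/1.08 = -50.0147. B = V − Δ·S = -114.1667.
(3,1): S=85.5360. Δ = (V_up−V_dn)/(S_up−S_dn) = (-20.6568−-46.3176)/(102.6432−76.9824) = 1.0000. V = [p*·-20.6568 + (1−p*)·-46.3176]/1.08 = -28.6307. B = V − Δ·S = -114.1667.
(3,2): S=114.0480. Δ = (V_up−V_dn)/(S_up−S_dn) = (13.5576−-20.6568)/(136.8576−102.6432) = 1.0000. V = [p*·13.5576 + (1−p*)·-20.6568]/1.08 = -0.1187. B = V − Δ·S = -114.1667.
(3,3): S=152.0640. Δ = (V_up−V_dn)/(S_up−S_dn) = (59.1768−13.5576)/(182.4768−136.8576) = 1.0000. V = [p*·59.1768 + (1−p*)·13.5576]/1.08 = 37.8973. B = V − Δ·S = -114.1667.
(2,0): S=71.2800. Δ = (V_up−V_dn)/(S_up−S_dn) = (-28.6307−-50.0147)/(85.5360−64.1520) = 1.0000. V = [p*·-28.6307 + (1−p*)·-50.0147]/1.08 = -34.4299. B = V − Δ·S = -105.7099.
(2,1): S=95.0400. Δ = (V_up−V_dn)/(S_up−S_dn) = (-0.1187−-28.6307)/(114.0480−85.5360) = 1.0000. V = [p*·-0.1187 + (1−p*)·-28.6307]/1.08 = -10.6699. B = V − Δ·S = -105.7099.
(2,2): S=126.7200. Δ = (V_up−V_dn)/(S_up−S_dn) = (37.8973−-0.1187)/(152.0640−114.0480) = 1.0000. V = [p*·37.8973 + (1−p*)·-0.1187]/1.08 = 21.0101. B = V − Δ·S = -105.7099.
(1,0): S=79.2000. Δ = (V_up−V_dn)/(S_up−S_dn) = (-10.6699−-34.4299)/(95.0400−71.2800) = 1.0000. V = [p*·-10.6699 + (1−p*)·-34.4299]/1.08 = -18.6795. B = V − Δ·S = -97.8795.
(1,1): S=105.6000. Δ = (V_up−V_dn)/(S_up−S_dn) = (21.0101−-10.6699)/(126.7200−95.0400) = 1.0000. V = [p*·21.0101 + (1−p*)·-10.6699]/1.08 = 7.7205. B = V − Δ·S = -97.8795.
(0,0): S=88.0000. Δ = (V_up−V_dn)/(S_up−S_dn) = (7.7205−-18.6795)/(105.6000−79.2000) = 1.0000. V = [p*·7.7205 + (1−p*)·-18.6795]/1.08 = -2.6292. B = V − Δ·S = -90.6292.
Root portfolio cost Δ·88+B reproduces V0=-2.6292.

(0,0): Delta=1.0000 Bond=-90.6292
(1,0): Delta=1.0000 Bond=-97.8795
(1,1): Delta=1.0000 Bond=-97.8795
(2,0): Delta=1.0000 Bond=-105.7099
(2,1): Delta=1.0000 Bond=-105.7099
(2,2): Delta=1.0000 Bond=-105.7099
(3,0): Delta=1.0000 Bond=-114.1667
(3,1): Delta=1.0000 Bond=-114.1667
(3,2): Delta=1.0000 Bond=-114.1667
(3,3): Delta=1.0000 Bond=-114.1667
V0=-2.6292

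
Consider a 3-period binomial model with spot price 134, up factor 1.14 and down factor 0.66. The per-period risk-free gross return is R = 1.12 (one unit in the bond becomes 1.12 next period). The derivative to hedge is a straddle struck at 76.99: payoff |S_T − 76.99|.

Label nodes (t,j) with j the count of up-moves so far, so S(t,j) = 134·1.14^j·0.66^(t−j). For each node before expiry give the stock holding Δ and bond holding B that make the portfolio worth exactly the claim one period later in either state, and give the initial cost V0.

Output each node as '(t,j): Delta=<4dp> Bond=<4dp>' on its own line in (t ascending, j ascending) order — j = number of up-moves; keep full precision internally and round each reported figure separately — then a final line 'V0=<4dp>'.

Risk-neutral probability p* = (R−d)/(u−d) = (1.12−0.66)/(1.14−0.66) = 0.9583.
At expiry t=3: V(3,0)=38.4655, V(3,1)=10.4477, V(3,2)=37.9466, V(3,3)=121.5369
Node (2,0) S=58.3704: V=(p*·10.4477+(1−p*)·38.4655)/1.12=10.3707; Δ=(10.4477−38.4655)/(66.5423−38.5245)=-1.0000; B=V−Δ·S=68.7411
Node (2,1) S=100.8216: V=(p*·37.9466+(1−p*)·10.4477)/1.12=32.8579; Δ=(37.9466−10.4477)/(114.9366−66.5423)=0.5682; B=V−Δ·S=-24.4314
Node (2,2) S=174.1464: V=(p*·121.5369+(1−p*)·37.9466)/1.12=105.4053; Δ=(121.5369−37.9466)/(198.5269−114.9366)=1.0000; B=V−Δ·S=-68.7411
Node (1,0) S=88.4400: V=(p*·32.8579+(1−p*)·10.3707)/1.12=28.5008; Δ=(32.8579−10.3707)/(100.8216−58.3704)=0.5297; B=V−Δ·S=-18.3475
Node (1,1) S=152.7600: V=(p*·105.4053+(1−p*)·32.8579)/1.12=91.4130; Δ=(105.4053−32.8579)/(174.1464−100.8216)=0.9894; B=V−Δ·S=-59.7275
Node (0,0) S=134.0000: V=(p*·91.4130+(1−p*)·28.5008)/1.12=79.2782; Δ=(91.4130−28.5008)/(152.7600−88.4400)=0.9781; B=V−Δ·S=-51.7887
Each (Δ,B) replicates both successor values, so the strategy is self-financing and V0 is arbitrage-free.

(0,0): Delta=0.9781 Bond=-51.7887
(1,0): Delta=0.5297 Bond=-18.3475
(1,1): Delta=0.9894 Bond=-59.7275
(2,0): Delta=-1.0000 Bond=68.7411
(2,1): Delta=0.5682 Bond=-24.4314
(2,2): Delta=1.0000 Bond=-68.7411
V0=79.2782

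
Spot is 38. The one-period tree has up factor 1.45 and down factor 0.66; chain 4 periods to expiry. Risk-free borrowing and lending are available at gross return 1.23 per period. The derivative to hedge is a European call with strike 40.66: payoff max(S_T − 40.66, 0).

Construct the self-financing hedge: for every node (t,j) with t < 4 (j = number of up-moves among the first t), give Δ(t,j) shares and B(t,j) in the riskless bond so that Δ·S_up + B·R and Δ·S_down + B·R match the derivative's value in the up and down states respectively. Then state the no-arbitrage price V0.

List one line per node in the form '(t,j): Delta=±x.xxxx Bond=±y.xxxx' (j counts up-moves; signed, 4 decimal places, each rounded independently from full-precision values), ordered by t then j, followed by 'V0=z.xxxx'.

Since d<R<u, set p* = (R−d)/(u−d) = 0.7215; price each node as the discounted p*-expectation of its children.
At expiry t=4: V(4,0)=0.0000, V(4,1)=0.0000, V(4,2)=0.0000, V(4,3)=35.7995, V(4,4)=127.3192
(3,0): S=10.9248. Δ = (V_up−V_dn)/(S_up−S_dn) = (0.0000−0.0000)/(15.8410−7.2104) = 0.0000. V = [p*·0.0000 + (1−p*)·0.0000]/1.23 = 0.0000. B = V − Δ·S = 0.0000.
(3,1): S=24.0016. Δ = (V_up−V_dn)/(S_up−S_dn) = (0.0000−0.0000)/(34.8023−15.8410) = 0.0000. V = [p*·0.0000 + (1−p*)·0.0000]/1.23 = 0.0000. B = V − Δ·S = 0.0000.
(3,2): S=52.7307. Δ = (V_up−V_dn)/(S_up−S_dn) = (35.7995−0.0000)/(76.4595−34.8023) = 0.8594. V = [p*·35.7995 + (1−p*)·0.0000]/1.23 = 21.0000. B = V − Δ·S = -24.3158.
(3,3): S=115.8477. Δ = (V_up−V_dn)/(S_up−S_dn) = (127.3192−35.7995)/(167.9792−76.4595) = 1.0000. V = [p*·127.3192 + (1−p*)·35.7995]/1.23 = 82.7908. B = V − Δ·S = -33.0569.
(2,0): S=16.5528. Δ = (V_up−V_dn)/(S_up−S_dn) = (0.0000−0.0000)/(24.0016−10.9248) = 0.0000. V = [p*·0.0000 + (1−p*)·0.0000]/1.23 = 0.0000. B = V − Δ·S = 0.0000.
(2,1): S=36.3660. Δ = (V_up−V_dn)/(S_up−S_dn) = (21.0000−0.0000)/(52.7307−24.0016) = 0.7310. V = [p*·21.0000 + (1−p*)·0.0000]/1.23 = 12.3186. B = V − Δ·S = -14.2637.
(2,2): S=79.8950. Δ = (V_up−V_dn)/(S_up−S_dn) = (82.7908−21.0000)/(115.8477−52.7307) = 0.9790. V = [p*·82.7908 + (1−p*)·21.0000]/1.23 = 53.3197. B = V − Δ·S = -24.8965.
(1,0): S=25.0800. Δ = (V_up−V_dn)/(S_up−S_dn) = (12.3186−0.0000)/(36.3660−16.5528) = 0.6217. V = [p*·12.3186 + (1−p*)·0.0000]/1.23 = 7.2261. B = V − Δ·S = -8.3671.
(1,1): S=55.1000. Δ = (V_up−V_dn)/(S_up−S_dn) = (53.3197−12.3186)/(79.8950−36.3660) = 0.9419. V = [p*·53.3197 + (1−p*)·12.3186]/1.23 = 34.0664. B = V − Δ·S = -17.8337.
(0,0): S=38.0000. Δ = (V_up−V_dn)/(S_up−S_dn) = (34.0664−7.2261)/(55.1000−25.0800) = 0.8941. V = [p*·34.0664 + (1−p*)·7.2261]/1.23 = 21.6194. B = V − Δ·S = -12.3556.
The time-0 hedge costs 21.6194, which is the no-arbitrage price.

(0,0): Delta=0.8941 Bond=-12.3556
(1,0): Delta=0.6217 Bond=-8.3671
(1,1): Delta=0.9419 Bond=-17.8337
(2,0): Delta=0.0000 Bond=0.0000
(2,1): Delta=0.7310 Bond=-14.2637
(2,2): Delta=0.9790 Bond=-24.8965
(3,0): Delta=0.0000 Bond=0.0000
(3,1): Delta=0.0000 Bond=0.0000
(3,2): Delta=0.8594 Bond=-24.3158
(3,3): Delta=1.0000 Bond=-33.0569
V0=21.6194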